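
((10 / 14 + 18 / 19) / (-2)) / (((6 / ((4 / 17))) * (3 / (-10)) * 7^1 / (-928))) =-120640 / 8379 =-14.40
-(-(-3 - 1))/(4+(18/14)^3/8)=-10976/11705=-0.94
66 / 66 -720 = -719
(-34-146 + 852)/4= 168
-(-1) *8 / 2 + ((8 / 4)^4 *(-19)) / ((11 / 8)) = -217.09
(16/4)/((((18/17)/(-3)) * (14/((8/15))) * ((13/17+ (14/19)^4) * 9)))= -301302152/6654439575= -0.05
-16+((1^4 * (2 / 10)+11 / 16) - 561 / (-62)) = -15039 / 2480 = -6.06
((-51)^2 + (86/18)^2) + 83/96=6803201/2592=2624.69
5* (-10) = -50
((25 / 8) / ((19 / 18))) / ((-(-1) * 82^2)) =225 / 511024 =0.00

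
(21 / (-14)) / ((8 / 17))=-51 / 16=-3.19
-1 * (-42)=42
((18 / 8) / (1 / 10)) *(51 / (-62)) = -2295 / 124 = -18.51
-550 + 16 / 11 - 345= -9829 / 11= -893.55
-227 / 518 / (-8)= 227 / 4144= 0.05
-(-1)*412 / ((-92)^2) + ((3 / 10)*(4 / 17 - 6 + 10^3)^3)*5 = 15325731567058631 / 10395908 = 1474208079.47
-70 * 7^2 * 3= -10290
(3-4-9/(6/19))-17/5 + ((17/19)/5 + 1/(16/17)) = -48121/1520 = -31.66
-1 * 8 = -8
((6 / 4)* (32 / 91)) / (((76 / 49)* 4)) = 21 / 247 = 0.09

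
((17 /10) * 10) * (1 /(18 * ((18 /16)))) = 68 /81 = 0.84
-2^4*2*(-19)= 608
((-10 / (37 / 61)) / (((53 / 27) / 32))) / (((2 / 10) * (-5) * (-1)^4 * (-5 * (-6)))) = 17568 / 1961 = 8.96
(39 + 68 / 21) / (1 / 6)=1774 / 7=253.43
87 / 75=29 / 25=1.16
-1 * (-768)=768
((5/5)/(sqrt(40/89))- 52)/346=-26/173+ sqrt(890)/6920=-0.15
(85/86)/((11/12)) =510/473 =1.08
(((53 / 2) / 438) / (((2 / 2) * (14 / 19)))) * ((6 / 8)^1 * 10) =5035 / 8176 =0.62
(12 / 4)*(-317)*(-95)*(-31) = -2800695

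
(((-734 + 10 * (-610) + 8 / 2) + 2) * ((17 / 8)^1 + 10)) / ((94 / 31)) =-5132949 / 188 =-27302.92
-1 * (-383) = 383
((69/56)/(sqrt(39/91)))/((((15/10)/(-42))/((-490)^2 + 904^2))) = -12159134*sqrt(21) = -55720151.94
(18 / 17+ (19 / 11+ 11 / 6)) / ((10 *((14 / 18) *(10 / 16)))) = 31098 / 32725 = 0.95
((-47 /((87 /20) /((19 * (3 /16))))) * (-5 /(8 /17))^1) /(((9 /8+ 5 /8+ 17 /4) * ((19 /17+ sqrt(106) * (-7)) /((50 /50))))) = -153555815 * sqrt(106) /1671185088 - 24517315 /1671185088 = -0.96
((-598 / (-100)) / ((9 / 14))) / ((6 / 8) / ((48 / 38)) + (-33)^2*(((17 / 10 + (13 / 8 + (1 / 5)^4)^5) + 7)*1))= 261625000000000000000 / 615239444712856756387293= 0.00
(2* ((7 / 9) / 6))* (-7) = -1.81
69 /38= 1.82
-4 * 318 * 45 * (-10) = 572400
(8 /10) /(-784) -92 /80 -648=-159042 /245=-649.15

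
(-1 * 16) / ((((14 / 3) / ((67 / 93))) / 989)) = -530104 / 217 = -2442.88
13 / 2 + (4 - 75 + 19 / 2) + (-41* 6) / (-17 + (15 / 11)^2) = -38.75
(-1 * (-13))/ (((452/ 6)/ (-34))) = -663/ 113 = -5.87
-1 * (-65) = 65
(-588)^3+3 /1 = -203297469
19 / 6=3.17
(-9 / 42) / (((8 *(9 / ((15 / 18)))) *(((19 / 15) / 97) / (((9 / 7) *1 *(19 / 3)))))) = -2425 / 1568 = -1.55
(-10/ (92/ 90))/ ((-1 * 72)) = 25/ 184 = 0.14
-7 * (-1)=7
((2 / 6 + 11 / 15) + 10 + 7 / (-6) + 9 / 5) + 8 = 197 / 10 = 19.70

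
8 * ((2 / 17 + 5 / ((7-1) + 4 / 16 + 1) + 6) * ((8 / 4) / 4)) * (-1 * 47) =-630928 / 493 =-1279.77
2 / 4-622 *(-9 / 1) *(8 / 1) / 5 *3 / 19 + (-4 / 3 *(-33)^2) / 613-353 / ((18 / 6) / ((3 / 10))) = 1377.06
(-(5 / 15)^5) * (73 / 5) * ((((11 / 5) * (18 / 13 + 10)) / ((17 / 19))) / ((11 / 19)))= -3900244 / 1342575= -2.91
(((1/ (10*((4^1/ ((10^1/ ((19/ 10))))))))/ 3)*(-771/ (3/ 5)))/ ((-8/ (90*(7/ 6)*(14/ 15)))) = 314825/ 456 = 690.41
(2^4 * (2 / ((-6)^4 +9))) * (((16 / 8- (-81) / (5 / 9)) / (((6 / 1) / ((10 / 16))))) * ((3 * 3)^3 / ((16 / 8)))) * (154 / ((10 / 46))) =97480.73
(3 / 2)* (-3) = -9 / 2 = -4.50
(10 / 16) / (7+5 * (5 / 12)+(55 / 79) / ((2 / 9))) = 1185 / 23162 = 0.05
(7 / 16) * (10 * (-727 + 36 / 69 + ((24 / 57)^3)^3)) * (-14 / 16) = 1320987485519483915 / 474996291130688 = 2781.05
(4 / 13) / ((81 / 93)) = 124 / 351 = 0.35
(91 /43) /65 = 7 /215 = 0.03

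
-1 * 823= -823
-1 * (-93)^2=-8649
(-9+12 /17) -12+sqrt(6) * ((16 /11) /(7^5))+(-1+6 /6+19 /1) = -1.29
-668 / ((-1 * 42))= 334 / 21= 15.90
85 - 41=44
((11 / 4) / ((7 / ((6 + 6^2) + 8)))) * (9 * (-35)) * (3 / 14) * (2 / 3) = -12375 / 14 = -883.93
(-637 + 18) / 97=-6.38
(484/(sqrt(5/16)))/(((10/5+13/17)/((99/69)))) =449.32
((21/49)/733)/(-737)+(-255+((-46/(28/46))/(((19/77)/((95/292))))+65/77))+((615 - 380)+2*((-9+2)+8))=-128967795093/1104211724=-116.80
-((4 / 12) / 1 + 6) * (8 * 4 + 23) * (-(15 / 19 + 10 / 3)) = 12925 / 9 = 1436.11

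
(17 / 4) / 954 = 17 / 3816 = 0.00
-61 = -61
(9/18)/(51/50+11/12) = 150/581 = 0.26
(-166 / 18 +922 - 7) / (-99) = -8152 / 891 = -9.15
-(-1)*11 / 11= 1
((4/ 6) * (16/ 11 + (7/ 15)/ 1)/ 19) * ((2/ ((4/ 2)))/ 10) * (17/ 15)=5389/ 705375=0.01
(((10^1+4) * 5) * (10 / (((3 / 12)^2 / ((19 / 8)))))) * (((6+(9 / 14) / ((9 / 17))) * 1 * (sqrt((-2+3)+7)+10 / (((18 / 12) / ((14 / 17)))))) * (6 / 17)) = 563415.46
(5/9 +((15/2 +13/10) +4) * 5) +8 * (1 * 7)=1085/9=120.56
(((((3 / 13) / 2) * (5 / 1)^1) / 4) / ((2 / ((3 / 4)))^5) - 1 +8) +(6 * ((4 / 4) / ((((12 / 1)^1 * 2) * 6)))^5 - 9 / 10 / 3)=4494886132007 / 670771445760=6.70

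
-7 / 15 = -0.47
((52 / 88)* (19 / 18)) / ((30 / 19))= 4693 / 11880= 0.40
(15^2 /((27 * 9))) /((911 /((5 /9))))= 125 /221373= 0.00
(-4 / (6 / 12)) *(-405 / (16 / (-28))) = -5670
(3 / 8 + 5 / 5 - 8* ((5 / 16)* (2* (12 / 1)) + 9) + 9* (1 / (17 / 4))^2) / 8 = -16.27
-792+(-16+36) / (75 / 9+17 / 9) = -18171 / 23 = -790.04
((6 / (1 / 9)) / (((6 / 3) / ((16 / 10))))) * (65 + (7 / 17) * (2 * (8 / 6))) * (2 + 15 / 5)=242712 / 17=14277.18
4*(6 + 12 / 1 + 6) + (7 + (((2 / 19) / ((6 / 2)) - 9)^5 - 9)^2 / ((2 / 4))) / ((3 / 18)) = 4857401263454614294372917838 / 120677777152297083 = 40251000458.22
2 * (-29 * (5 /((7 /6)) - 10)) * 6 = 1988.57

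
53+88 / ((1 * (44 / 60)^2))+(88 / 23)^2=1345791 / 5819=231.28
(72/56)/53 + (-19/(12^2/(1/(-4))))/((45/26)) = 208277/4808160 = 0.04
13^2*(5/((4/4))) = 845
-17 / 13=-1.31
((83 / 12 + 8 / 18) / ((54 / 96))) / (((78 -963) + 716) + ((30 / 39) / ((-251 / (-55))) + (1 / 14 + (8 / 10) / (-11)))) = -0.08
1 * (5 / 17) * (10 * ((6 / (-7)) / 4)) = -75 / 119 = -0.63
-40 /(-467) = 40 /467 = 0.09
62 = 62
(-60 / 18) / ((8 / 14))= -35 / 6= -5.83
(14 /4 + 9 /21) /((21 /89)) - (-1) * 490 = 148955 /294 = 506.65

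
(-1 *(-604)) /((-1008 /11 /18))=-1661 /14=-118.64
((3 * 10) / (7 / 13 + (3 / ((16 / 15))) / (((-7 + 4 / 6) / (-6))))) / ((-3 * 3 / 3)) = -19760 / 6329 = -3.12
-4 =-4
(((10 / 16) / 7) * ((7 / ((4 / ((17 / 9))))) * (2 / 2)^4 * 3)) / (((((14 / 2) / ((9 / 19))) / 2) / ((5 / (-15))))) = -85 / 2128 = -0.04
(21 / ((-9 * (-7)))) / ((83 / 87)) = 29 / 83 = 0.35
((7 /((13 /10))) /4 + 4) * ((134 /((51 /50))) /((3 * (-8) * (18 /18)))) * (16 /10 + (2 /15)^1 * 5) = -46565 /702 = -66.33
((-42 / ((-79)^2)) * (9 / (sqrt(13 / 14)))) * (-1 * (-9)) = -3402 * sqrt(182) / 81133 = -0.57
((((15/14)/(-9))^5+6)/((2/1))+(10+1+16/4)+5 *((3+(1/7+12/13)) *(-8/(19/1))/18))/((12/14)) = 1131403595869/55338401664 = 20.45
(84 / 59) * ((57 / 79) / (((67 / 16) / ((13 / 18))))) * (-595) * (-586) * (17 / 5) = 65590126784 / 312287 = 210031.56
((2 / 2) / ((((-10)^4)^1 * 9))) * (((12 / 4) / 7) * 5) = 1 / 42000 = 0.00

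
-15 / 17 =-0.88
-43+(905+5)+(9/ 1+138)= 1014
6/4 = 3/2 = 1.50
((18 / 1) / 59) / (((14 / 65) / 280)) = 396.61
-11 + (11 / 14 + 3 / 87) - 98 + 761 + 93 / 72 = 654.11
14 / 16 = 7 / 8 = 0.88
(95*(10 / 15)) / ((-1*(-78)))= 95 / 117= 0.81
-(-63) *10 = 630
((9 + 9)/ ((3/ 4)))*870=20880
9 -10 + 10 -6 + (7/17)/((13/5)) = 698/221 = 3.16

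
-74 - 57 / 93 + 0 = -2313 / 31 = -74.61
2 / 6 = 1 / 3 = 0.33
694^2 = 481636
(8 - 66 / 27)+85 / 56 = 3565 / 504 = 7.07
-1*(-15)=15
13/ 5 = 2.60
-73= -73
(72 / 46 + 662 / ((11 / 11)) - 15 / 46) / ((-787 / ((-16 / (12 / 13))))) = 793234 / 54303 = 14.61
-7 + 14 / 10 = -28 / 5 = -5.60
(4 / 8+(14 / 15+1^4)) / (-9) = -73 / 270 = -0.27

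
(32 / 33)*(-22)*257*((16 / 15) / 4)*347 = -22829824 / 45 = -507329.42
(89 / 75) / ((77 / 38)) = 3382 / 5775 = 0.59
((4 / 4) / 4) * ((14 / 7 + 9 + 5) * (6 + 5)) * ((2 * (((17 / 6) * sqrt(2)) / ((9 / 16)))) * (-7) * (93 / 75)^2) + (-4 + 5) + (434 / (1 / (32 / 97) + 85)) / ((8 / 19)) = 35801 / 2817 - 80508736 * sqrt(2) / 16875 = -6734.35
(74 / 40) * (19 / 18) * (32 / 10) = 1406 / 225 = 6.25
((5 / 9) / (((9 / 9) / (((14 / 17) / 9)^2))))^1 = 980 / 210681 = 0.00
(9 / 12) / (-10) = -3 / 40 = -0.08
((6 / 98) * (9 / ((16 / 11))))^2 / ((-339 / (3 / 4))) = -88209 / 277824512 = -0.00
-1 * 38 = -38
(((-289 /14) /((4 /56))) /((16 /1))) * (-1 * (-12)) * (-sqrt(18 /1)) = 2601 * sqrt(2) /4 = 919.59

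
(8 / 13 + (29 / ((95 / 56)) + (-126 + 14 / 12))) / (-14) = 793783 / 103740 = 7.65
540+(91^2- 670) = 8151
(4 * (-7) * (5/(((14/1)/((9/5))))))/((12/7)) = -10.50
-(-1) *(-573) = -573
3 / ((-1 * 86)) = -3 / 86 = -0.03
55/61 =0.90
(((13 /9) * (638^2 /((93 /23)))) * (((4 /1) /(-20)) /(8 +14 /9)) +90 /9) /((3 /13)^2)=-10250378632 /179955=-56960.79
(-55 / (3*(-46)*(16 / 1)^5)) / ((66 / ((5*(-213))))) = -1775 / 289406976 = -0.00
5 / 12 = 0.42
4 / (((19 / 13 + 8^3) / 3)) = 52 / 2225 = 0.02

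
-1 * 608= -608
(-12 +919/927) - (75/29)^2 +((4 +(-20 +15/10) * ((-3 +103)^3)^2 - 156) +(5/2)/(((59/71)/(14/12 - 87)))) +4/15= -17018820810393417945209/919936260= -18500000000427.66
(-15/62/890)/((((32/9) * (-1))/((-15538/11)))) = -209763/1942336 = -0.11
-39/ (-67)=39/ 67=0.58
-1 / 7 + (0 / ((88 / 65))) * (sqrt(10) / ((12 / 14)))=-1 / 7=-0.14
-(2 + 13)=-15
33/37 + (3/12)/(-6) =0.85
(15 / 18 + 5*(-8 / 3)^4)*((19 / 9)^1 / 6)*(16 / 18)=1561610 / 19683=79.34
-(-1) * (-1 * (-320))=320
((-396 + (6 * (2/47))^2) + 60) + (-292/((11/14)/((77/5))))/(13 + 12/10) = -115900424/156839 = -738.98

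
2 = 2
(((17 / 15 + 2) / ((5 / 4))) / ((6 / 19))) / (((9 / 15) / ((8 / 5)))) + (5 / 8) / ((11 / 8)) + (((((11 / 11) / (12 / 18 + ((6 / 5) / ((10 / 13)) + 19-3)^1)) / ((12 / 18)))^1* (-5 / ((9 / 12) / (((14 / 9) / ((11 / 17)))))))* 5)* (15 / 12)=135790406 / 10149975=13.38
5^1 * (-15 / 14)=-75 / 14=-5.36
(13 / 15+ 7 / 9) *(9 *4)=296 / 5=59.20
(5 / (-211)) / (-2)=5 / 422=0.01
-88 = -88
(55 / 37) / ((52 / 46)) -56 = -52607 / 962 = -54.69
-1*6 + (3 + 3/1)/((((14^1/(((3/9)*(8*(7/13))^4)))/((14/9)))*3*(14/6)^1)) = 1267562/257049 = 4.93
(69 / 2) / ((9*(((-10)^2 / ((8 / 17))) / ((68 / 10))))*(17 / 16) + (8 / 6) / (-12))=19872 / 172061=0.12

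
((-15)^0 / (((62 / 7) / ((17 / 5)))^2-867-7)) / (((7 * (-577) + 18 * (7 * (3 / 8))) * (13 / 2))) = 8092 / 182078523471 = 0.00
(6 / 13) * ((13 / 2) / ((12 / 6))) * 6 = 9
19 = 19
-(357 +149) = -506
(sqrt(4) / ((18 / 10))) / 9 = 10 / 81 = 0.12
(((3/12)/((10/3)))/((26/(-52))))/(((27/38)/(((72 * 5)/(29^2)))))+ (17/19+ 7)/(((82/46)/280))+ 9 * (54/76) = 1633072475/1310278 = 1246.36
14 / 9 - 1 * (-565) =5099 / 9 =566.56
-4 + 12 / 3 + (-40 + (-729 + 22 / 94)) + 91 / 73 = -2633359 / 3431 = -767.52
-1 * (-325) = 325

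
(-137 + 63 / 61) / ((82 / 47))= -194909 / 2501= -77.93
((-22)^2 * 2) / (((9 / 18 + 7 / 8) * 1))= 704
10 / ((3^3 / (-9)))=-10 / 3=-3.33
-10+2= -8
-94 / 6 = -47 / 3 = -15.67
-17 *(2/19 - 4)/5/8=629/380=1.66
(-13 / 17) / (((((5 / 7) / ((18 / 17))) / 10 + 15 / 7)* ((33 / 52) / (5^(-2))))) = -56784 / 2603975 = -0.02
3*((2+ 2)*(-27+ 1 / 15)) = -1616 / 5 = -323.20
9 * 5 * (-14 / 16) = -315 / 8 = -39.38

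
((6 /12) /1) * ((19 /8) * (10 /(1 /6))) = 285 /4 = 71.25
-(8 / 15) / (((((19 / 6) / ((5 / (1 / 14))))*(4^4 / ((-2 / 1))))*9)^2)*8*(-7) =1715 / 155952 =0.01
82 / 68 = 41 / 34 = 1.21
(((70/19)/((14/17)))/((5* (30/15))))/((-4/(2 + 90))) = -391/38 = -10.29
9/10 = 0.90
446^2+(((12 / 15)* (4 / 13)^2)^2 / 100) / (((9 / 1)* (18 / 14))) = 287612768729668 / 1445900625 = 198916.00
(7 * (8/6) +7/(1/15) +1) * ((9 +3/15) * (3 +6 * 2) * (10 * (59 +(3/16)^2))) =300673135/32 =9396035.47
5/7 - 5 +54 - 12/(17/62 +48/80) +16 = 98620/1897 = 51.99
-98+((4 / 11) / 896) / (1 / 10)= -120731 / 1232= -98.00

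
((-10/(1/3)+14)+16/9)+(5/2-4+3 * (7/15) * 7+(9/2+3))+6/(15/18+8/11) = 25133/4635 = 5.42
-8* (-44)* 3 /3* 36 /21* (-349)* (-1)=1474176 /7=210596.57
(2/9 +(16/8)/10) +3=154/45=3.42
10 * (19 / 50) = 19 / 5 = 3.80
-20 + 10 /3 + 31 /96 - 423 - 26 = -14891 /32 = -465.34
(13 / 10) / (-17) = -13 / 170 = -0.08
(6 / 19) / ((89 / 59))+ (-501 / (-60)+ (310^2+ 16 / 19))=3250419957 / 33820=96109.40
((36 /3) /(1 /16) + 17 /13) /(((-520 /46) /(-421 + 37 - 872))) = 18148886 /845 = 21477.97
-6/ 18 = -1/ 3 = -0.33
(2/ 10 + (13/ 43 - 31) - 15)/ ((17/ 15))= -29346/ 731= -40.15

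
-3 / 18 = -1 / 6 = -0.17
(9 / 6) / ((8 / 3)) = 9 / 16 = 0.56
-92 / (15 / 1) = -6.13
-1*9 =-9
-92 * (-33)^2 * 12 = -1202256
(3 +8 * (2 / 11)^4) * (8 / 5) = 352408 / 73205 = 4.81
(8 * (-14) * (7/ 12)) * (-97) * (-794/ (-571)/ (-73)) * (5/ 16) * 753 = -2368110955/ 83366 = -28406.20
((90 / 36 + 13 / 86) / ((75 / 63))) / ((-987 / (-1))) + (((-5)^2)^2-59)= 566.00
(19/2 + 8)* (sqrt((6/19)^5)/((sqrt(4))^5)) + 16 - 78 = -62 + 315* sqrt(114)/109744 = -61.97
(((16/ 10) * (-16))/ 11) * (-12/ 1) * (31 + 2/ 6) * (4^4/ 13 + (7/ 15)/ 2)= 187001344/ 10725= 17436.02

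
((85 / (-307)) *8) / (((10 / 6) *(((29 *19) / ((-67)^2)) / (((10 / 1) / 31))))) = -18315120 / 5243867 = -3.49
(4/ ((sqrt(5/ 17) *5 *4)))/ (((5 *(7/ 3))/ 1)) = 3 *sqrt(85)/ 875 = 0.03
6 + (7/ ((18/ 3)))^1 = 43/ 6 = 7.17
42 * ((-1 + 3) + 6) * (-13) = -4368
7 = 7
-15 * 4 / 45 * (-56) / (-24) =-28 / 9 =-3.11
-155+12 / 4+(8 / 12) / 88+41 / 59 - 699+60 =-6154837 / 7788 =-790.30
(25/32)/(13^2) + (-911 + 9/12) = -910.25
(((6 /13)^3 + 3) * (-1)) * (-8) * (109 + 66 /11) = 6262440 /2197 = 2850.45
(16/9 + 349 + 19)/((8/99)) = 4576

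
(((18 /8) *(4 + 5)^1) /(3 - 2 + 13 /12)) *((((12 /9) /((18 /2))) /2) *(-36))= -25.92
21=21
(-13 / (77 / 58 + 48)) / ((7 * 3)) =-754 / 60081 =-0.01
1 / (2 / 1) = 1 / 2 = 0.50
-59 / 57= -1.04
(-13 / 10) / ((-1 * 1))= 13 / 10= 1.30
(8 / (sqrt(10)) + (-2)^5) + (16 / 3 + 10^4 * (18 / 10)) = 4 * sqrt(10) / 5 + 53920 / 3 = 17975.86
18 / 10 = 9 / 5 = 1.80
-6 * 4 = -24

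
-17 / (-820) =17 / 820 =0.02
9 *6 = 54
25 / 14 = 1.79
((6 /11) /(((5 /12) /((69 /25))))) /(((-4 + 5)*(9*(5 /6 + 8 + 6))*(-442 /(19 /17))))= -31464 /459762875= -0.00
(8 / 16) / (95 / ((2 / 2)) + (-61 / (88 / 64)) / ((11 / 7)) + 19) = 121 / 20756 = 0.01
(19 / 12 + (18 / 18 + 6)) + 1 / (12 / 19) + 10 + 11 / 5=671 / 30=22.37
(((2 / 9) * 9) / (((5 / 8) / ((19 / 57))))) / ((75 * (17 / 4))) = 64 / 19125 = 0.00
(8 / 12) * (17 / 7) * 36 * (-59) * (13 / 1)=-312936 / 7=-44705.14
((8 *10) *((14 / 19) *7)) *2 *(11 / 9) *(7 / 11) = 109760 / 171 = 641.87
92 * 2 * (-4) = -736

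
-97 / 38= -2.55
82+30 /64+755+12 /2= 26991 /32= 843.47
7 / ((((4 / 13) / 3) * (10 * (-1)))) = -273 / 40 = -6.82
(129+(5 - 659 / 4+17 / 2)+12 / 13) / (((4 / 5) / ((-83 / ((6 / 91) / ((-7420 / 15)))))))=-1195230295 / 72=-16600420.76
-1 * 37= -37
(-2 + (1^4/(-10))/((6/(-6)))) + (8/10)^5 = -9827/6250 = -1.57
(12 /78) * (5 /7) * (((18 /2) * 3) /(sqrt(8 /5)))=135 * sqrt(10) /182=2.35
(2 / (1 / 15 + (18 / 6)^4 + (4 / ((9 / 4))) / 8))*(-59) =-45 / 31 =-1.45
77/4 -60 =-163/4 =-40.75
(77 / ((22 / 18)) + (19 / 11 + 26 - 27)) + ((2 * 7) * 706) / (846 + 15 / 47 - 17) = 16216803 / 214379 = 75.65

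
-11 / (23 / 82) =-902 / 23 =-39.22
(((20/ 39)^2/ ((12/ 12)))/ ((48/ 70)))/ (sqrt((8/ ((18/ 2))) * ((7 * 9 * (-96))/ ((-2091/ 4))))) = 125 * sqrt(4879)/ 73008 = 0.12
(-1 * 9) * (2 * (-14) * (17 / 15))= 1428 / 5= 285.60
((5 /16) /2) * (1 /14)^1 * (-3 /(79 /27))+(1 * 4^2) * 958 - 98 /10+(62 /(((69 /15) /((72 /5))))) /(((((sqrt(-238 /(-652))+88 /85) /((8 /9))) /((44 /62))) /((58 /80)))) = 104673086862354769 /6775743011520 - 14750560 * sqrt(38794) /38289687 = 15372.33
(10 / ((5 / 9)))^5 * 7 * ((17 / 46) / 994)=8030664 / 1633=4917.74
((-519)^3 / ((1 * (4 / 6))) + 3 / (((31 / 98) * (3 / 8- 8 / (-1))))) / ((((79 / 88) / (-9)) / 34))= 11728269189509400 / 164083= 71477661851.07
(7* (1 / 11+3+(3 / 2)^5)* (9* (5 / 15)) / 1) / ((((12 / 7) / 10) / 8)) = 921445 / 88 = 10470.97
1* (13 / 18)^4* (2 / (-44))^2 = 28561 / 50808384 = 0.00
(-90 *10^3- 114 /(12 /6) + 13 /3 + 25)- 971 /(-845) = -90026.52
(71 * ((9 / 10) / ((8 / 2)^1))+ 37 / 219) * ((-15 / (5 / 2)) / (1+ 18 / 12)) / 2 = -141421 / 7300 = -19.37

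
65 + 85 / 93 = 6130 / 93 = 65.91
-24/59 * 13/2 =-156/59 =-2.64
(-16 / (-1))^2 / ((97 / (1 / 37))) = 256 / 3589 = 0.07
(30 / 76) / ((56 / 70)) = 75 / 152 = 0.49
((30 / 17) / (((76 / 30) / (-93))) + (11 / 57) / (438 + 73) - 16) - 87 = -83079215 / 495159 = -167.78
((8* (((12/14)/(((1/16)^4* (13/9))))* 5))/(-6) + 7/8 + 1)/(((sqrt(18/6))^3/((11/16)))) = -692055155* sqrt(3)/34944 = -34302.73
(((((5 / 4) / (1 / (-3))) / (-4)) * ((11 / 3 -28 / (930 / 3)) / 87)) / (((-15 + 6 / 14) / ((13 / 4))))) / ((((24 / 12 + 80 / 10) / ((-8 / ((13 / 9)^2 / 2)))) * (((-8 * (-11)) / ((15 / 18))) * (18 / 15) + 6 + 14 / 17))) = 74835 / 1516131136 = 0.00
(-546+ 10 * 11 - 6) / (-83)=442 / 83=5.33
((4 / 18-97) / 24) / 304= -871 / 65664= -0.01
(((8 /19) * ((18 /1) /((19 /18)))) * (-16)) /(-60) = 3456 /1805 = 1.91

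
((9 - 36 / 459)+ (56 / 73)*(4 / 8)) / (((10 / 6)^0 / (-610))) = -21132230 / 3723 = -5676.13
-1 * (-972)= 972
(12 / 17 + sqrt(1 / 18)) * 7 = 6.59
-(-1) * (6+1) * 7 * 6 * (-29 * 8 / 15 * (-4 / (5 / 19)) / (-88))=-785.43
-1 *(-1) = 1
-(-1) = 1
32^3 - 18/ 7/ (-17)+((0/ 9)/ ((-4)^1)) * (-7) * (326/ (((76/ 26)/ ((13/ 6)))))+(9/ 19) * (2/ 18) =74088909/ 2261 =32768.20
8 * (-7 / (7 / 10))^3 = -8000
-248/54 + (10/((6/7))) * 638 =200846/27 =7438.74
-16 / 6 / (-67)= 8 / 201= 0.04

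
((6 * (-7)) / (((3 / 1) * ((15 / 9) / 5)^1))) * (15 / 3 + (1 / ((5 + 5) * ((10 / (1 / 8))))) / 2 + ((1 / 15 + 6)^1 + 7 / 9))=-1193983 / 2400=-497.49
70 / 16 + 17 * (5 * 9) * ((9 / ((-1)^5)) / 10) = -5473 / 8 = -684.12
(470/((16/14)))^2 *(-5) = -13530125/16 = -845632.81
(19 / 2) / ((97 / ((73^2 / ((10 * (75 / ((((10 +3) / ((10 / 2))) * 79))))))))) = 103984777 / 727500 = 142.93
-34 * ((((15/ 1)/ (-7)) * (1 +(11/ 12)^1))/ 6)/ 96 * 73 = 142715/ 8064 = 17.70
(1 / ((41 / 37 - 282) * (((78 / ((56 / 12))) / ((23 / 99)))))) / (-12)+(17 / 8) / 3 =2046507937 / 2889170856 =0.71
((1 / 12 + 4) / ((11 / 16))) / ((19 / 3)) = 196 / 209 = 0.94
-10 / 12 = -5 / 6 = -0.83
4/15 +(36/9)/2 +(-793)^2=9432769/15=628851.27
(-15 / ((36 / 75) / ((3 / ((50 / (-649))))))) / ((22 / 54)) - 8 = 23831 / 8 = 2978.88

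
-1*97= -97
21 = 21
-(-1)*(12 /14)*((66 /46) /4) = 99 /322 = 0.31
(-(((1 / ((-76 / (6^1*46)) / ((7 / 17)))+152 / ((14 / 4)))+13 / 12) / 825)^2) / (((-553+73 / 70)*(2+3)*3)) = 2179489225 / 6637249042195464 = 0.00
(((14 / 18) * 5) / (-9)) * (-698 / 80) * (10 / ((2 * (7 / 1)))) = 1745 / 648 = 2.69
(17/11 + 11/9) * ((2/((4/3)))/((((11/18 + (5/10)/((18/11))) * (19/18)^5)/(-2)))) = -2070966528/299607979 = -6.91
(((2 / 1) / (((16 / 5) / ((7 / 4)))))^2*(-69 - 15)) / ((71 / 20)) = -128625 / 4544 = -28.31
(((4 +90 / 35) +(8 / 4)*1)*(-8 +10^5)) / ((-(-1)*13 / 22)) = 131989440 / 91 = 1450433.41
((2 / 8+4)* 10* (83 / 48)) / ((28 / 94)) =331585 / 1344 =246.72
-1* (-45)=45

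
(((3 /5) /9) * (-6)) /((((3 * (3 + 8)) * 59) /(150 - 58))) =-184 /9735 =-0.02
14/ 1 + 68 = 82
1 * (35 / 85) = 7 / 17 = 0.41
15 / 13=1.15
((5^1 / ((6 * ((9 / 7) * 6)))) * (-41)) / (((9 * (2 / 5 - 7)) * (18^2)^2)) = 0.00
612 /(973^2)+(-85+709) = 590759508 /946729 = 624.00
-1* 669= -669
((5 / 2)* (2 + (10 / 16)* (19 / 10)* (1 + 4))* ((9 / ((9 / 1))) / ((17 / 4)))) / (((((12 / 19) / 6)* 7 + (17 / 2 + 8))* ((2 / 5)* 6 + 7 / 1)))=12065 / 418676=0.03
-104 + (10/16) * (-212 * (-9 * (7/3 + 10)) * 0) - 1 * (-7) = -97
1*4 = 4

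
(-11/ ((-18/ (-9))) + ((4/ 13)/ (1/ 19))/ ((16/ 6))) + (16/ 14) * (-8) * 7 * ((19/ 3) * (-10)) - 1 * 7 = 157678/ 39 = 4043.03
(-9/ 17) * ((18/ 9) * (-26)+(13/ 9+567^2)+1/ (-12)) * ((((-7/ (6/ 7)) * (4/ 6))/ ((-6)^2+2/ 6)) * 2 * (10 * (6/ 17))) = 333539570/ 1853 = 179999.77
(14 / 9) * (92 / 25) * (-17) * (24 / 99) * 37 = -6481216 / 7425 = -872.89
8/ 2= 4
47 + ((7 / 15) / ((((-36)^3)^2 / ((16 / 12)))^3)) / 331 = 1015420471390585795377777963171847 / 21604690880650761603782509854720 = 47.00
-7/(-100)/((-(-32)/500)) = 35/32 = 1.09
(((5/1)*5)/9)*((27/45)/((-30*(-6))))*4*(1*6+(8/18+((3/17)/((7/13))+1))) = 8324/28917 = 0.29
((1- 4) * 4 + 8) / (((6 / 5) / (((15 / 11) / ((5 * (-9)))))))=10 / 99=0.10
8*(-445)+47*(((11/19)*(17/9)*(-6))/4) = -414629/114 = -3637.10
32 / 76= 8 / 19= 0.42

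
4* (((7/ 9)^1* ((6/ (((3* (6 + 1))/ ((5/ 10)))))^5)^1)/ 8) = 1/ 43218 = 0.00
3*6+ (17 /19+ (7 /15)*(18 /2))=2194 /95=23.09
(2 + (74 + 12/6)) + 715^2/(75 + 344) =543907/419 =1298.11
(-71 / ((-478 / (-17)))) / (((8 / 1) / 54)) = -32589 / 1912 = -17.04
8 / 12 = 2 / 3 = 0.67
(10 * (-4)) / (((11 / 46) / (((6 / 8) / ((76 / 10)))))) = -3450 / 209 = -16.51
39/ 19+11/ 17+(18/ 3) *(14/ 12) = 3133/ 323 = 9.70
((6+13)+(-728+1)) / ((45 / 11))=-2596 / 15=-173.07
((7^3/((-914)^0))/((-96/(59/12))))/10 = -20237/11520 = -1.76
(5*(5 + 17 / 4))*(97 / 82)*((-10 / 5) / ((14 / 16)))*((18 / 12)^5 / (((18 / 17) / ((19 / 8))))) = -156498345 / 73472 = -2130.04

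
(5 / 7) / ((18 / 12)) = 0.48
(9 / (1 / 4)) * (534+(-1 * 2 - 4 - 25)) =18108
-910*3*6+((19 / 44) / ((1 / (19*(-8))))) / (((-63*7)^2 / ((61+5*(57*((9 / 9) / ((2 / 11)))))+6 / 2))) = -35042764523 / 2139291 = -16380.55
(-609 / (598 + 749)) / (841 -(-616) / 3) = -609 / 1409411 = -0.00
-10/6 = -5/3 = -1.67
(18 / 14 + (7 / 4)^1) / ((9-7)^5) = 85 / 896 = 0.09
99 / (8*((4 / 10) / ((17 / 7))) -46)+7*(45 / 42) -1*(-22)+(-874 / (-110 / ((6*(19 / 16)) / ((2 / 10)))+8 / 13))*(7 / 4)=645.93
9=9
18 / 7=2.57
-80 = -80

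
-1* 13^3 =-2197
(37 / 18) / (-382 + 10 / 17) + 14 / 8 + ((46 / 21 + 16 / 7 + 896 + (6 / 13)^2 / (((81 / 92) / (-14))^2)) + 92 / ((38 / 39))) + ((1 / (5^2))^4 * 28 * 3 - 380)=55654454085049413821 / 83003978728125000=670.50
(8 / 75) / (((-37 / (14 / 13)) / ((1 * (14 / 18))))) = -0.00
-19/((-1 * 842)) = 19/842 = 0.02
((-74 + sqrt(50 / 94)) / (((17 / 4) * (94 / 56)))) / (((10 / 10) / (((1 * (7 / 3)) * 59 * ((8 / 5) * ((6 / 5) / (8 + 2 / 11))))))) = -331.80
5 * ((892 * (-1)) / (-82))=2230 / 41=54.39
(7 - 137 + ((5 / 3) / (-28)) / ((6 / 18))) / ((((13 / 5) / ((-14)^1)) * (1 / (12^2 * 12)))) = 15746400 / 13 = 1211261.54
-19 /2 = -9.50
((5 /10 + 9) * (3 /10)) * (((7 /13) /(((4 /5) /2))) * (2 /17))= 399 /884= 0.45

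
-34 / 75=-0.45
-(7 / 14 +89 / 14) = -48 / 7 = -6.86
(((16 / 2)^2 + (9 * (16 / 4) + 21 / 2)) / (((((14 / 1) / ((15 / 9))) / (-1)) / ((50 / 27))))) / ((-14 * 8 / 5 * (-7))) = -138125 / 889056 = -0.16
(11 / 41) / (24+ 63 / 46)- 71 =-3396631 / 47847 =-70.99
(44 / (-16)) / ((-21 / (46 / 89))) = 0.07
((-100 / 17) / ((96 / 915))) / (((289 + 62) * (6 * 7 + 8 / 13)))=-7625 / 2034288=-0.00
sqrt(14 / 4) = sqrt(14) / 2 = 1.87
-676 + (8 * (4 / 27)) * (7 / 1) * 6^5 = 63836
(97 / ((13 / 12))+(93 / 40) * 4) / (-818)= -12849 / 106340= -0.12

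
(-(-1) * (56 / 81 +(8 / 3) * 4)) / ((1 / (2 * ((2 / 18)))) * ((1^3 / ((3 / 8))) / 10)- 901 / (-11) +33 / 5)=25300 / 199827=0.13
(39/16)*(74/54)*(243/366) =4329/1952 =2.22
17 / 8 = 2.12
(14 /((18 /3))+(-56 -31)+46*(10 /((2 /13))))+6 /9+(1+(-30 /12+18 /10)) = 29063 /10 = 2906.30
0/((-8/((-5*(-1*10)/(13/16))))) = 0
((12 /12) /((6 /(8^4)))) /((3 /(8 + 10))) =4096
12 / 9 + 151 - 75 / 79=35878 / 237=151.38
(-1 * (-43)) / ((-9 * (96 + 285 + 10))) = -43 / 3519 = -0.01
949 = 949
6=6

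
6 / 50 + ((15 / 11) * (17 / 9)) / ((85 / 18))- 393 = -107892 / 275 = -392.33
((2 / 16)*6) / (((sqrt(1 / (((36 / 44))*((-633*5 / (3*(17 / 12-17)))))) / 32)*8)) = 18*sqrt(53805) / 187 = 22.33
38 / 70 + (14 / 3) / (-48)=1123 / 2520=0.45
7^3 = 343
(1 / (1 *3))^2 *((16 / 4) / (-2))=-2 / 9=-0.22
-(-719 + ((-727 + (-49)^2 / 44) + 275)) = 49123 / 44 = 1116.43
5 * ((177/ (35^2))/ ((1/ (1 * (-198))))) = -35046/ 245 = -143.04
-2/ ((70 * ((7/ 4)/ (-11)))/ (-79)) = -3476/ 245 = -14.19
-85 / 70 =-1.21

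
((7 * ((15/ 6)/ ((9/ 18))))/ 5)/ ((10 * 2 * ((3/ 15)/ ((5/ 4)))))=35/ 16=2.19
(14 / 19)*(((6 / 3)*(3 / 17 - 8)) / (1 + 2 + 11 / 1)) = -14 / 17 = -0.82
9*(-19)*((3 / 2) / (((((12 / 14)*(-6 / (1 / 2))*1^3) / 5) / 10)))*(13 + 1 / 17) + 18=1108449 / 68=16300.72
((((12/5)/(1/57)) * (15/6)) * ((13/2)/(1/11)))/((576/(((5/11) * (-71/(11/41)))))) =-3595085/704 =-5106.65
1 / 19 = 0.05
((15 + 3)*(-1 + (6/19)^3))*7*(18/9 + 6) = -6696144/6859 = -976.26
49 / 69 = 0.71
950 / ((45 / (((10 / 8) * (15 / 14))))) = 2375 / 84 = 28.27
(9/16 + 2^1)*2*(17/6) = 14.52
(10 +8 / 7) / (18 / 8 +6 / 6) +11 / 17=4.08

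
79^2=6241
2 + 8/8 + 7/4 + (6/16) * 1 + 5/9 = 409/72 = 5.68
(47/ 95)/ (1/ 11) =5.44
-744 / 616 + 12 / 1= 831 / 77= 10.79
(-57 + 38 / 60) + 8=-1451 / 30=-48.37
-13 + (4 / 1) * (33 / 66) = -11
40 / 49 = 0.82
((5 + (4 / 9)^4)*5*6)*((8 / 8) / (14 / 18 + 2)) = 66122 / 1215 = 54.42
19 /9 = 2.11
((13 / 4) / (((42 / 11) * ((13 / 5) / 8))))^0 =1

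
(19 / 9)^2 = 361 / 81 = 4.46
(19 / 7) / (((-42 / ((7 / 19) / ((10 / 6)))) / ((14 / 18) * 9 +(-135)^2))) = -9116 / 35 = -260.46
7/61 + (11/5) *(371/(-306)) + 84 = 7601489/93330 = 81.45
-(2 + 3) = -5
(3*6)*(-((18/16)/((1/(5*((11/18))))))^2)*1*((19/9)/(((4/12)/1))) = -1347.07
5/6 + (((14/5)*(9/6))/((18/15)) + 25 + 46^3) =292096/3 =97365.33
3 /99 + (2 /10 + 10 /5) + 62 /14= 7691 /1155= 6.66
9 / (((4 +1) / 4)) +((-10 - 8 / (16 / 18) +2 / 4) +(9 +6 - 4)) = -3 / 10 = -0.30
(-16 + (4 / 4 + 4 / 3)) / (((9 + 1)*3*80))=-41 / 7200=-0.01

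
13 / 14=0.93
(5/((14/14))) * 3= 15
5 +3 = 8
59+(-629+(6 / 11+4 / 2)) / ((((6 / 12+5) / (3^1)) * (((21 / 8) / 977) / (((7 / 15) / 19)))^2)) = -280066933189 / 9828225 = -28496.19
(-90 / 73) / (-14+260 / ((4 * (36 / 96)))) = -135 / 17447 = -0.01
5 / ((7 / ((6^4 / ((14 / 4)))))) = 12960 / 49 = 264.49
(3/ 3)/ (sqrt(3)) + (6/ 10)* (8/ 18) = 4/ 15 + sqrt(3)/ 3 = 0.84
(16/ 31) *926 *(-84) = -1244544/ 31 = -40146.58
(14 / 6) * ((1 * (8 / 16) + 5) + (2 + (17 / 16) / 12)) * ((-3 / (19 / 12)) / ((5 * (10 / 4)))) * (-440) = 112189 / 95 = 1180.94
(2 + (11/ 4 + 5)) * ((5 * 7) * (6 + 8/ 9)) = 14105/ 6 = 2350.83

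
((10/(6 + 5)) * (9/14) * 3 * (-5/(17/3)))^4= 16815125390625/2936017137361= 5.73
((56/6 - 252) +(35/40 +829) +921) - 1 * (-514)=48533/24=2022.21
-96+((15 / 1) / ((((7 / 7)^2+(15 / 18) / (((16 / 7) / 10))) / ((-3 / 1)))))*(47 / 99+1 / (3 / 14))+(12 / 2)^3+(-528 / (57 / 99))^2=744782602728 / 885533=841055.73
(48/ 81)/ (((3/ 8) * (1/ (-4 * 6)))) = -1024/ 27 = -37.93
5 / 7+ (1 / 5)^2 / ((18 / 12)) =389 / 525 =0.74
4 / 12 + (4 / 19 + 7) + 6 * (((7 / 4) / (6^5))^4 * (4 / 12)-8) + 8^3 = 4192862999552540586547 / 8891777326233157632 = 471.54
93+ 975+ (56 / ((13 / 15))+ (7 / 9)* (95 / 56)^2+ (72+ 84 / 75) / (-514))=382139959301 / 336772800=1134.71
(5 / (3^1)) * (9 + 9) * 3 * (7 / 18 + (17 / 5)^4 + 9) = 1609003 / 125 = 12872.02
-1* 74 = -74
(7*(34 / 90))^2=14161 / 2025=6.99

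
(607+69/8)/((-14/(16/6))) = -117.26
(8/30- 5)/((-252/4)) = 71/945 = 0.08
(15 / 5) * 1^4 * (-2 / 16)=-3 / 8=-0.38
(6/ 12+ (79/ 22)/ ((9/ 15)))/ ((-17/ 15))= -1070/ 187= -5.72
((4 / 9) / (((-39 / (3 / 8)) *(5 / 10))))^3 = -1 / 1601613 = -0.00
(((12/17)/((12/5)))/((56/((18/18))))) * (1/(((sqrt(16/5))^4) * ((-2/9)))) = -1125/487424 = -0.00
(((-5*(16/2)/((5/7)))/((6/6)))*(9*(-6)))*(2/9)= 672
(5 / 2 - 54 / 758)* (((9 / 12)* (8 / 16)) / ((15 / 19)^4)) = 239920961 / 102330000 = 2.34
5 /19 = 0.26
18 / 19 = 0.95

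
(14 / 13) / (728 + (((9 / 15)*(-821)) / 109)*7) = 0.00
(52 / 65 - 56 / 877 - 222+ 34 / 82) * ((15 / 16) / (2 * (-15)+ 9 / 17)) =674991409 / 96077104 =7.03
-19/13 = -1.46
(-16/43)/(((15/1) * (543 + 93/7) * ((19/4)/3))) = -224/7953495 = -0.00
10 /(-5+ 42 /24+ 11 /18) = -72 /19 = -3.79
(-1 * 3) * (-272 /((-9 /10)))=-2720 /3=-906.67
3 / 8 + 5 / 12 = 19 / 24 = 0.79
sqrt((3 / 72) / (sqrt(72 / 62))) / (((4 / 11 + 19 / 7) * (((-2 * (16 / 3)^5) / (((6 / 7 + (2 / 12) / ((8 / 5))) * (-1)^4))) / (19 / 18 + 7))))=-515185 * 31^(1 / 4) / 21206401024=-0.00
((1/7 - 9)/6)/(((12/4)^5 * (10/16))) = -248/25515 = -0.01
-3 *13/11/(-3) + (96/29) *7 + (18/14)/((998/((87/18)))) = 108576221/4457068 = 24.36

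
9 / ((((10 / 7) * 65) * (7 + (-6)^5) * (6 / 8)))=-42 / 2524925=-0.00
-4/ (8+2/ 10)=-0.49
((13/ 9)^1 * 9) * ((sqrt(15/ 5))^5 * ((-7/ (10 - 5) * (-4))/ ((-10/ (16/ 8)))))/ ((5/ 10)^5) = -104832 * sqrt(3)/ 25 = -7262.97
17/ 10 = 1.70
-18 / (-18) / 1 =1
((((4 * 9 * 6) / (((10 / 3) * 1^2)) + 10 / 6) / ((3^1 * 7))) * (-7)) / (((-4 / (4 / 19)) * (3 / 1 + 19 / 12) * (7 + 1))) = 997 / 31350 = 0.03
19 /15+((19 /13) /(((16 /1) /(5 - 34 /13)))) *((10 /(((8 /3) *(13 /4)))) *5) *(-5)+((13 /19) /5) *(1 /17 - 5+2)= -922957951 /170311440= -5.42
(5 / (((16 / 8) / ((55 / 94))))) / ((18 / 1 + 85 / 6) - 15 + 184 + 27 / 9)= 33 / 4606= 0.01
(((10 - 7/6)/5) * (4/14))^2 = 2809/11025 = 0.25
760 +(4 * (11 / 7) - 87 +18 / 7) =4773 / 7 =681.86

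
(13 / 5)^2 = 169 / 25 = 6.76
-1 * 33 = -33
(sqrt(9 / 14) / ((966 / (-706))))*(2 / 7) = -353*sqrt(14) / 7889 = -0.17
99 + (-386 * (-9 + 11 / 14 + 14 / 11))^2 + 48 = 42567576052 / 5929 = 7179554.07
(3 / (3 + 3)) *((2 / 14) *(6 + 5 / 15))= 0.45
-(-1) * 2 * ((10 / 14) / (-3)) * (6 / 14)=-10 / 49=-0.20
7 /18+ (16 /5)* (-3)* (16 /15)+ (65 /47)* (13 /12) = -353327 /42300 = -8.35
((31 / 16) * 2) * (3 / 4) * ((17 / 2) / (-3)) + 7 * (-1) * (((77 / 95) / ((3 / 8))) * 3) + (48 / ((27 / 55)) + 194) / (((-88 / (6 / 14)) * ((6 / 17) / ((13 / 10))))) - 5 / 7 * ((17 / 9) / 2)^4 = -182533227293 / 3071597760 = -59.43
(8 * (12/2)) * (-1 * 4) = -192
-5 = -5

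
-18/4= -4.50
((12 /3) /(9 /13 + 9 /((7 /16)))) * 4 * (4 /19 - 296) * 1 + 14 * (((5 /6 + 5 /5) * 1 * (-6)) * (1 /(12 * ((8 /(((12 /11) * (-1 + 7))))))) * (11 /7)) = -3515737 /14706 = -239.07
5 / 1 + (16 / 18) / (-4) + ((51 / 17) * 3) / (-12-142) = 4.72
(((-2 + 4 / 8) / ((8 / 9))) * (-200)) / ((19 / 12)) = 4050 / 19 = 213.16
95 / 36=2.64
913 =913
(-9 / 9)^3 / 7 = -1 / 7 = -0.14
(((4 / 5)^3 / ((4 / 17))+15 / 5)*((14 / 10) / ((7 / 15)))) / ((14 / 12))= 13.31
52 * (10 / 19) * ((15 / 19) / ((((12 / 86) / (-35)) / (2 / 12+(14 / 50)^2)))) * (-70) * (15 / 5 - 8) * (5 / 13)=-193633300 / 1083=-178793.44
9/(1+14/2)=9/8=1.12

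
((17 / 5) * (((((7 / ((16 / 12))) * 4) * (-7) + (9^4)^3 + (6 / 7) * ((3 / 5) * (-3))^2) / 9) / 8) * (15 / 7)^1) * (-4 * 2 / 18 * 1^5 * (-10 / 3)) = 280075956867304 / 6615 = 42339524847.67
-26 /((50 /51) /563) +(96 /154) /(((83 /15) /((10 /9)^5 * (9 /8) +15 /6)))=-158092456681 /10588725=-14930.26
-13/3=-4.33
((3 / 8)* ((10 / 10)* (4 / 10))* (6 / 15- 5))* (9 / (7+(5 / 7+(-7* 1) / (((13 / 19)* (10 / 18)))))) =6279 / 10820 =0.58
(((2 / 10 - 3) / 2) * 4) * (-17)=476 / 5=95.20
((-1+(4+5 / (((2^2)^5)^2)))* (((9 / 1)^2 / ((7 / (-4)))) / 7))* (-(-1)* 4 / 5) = -254804373 / 16056320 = -15.87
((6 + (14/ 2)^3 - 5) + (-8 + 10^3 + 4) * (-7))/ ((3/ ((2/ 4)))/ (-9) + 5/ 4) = -11362.29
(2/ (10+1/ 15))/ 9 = 10/ 453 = 0.02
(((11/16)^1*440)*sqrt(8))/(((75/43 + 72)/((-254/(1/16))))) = -105724960*sqrt(2)/3171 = -47151.58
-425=-425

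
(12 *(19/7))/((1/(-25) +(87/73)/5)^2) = 189845625/229327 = 827.84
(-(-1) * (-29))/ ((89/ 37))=-1073/ 89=-12.06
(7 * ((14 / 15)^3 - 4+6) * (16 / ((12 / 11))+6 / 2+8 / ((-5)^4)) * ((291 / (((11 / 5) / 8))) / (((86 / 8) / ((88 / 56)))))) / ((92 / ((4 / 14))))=488440172512 / 2920640625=167.24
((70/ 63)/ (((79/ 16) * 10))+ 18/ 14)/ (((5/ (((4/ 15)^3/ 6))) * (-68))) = -3064/ 251960625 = -0.00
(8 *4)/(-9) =-32/9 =-3.56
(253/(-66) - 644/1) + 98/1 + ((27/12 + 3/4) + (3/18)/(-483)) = -546.83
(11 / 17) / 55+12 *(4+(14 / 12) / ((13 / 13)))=5271 / 85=62.01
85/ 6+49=379/ 6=63.17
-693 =-693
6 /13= 0.46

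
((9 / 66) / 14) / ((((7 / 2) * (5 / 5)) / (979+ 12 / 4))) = 1473 / 539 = 2.73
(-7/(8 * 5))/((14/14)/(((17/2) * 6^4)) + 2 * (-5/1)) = 1377/78685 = 0.02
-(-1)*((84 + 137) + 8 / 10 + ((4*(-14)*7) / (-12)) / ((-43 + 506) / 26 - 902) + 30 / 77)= 5898663101 / 26552295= 222.15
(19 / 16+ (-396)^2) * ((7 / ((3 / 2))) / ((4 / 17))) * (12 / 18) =298579925 / 144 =2073471.70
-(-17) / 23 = 17 / 23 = 0.74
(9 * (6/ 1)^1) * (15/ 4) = 405/ 2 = 202.50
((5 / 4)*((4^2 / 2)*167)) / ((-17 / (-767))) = 1280890 / 17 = 75346.47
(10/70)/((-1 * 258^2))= -1/465948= -0.00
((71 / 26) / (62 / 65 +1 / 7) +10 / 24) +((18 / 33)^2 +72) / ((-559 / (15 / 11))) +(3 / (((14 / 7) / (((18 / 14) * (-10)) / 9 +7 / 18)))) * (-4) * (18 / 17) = 4949348529287 / 530174232588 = 9.34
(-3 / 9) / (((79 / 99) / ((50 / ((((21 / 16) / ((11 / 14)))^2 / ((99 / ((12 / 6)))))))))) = -70276800 / 189679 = -370.50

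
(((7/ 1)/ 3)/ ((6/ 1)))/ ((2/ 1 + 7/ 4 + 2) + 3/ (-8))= 0.07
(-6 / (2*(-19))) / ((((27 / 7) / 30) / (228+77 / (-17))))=274.44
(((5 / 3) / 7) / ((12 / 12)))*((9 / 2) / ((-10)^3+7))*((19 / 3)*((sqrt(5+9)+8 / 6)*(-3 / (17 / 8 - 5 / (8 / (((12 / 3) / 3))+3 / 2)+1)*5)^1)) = 7600 / 136703+5700*sqrt(14) / 136703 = 0.21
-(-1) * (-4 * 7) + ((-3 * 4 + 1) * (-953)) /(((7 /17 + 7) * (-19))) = -245243 /2394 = -102.44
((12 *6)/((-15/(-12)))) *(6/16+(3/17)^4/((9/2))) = 9025452/417605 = 21.61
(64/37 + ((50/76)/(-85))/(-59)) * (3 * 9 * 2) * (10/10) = 65865987/705109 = 93.41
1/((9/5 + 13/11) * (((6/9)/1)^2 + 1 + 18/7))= 315/3772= 0.08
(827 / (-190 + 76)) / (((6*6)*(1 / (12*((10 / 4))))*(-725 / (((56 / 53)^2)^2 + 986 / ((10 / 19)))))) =15.63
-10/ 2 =-5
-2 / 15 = -0.13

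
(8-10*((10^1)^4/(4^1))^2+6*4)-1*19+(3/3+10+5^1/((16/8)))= -124999947/2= -62499973.50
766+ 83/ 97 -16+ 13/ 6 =438259/ 582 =753.02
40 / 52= 10 / 13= 0.77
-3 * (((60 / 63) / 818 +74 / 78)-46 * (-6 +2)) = -20650949 / 37219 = -554.85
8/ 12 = 2/ 3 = 0.67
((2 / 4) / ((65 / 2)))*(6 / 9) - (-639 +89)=107252 / 195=550.01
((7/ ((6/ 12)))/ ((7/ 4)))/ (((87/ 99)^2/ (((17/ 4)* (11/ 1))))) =407286/ 841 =484.29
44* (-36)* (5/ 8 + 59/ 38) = -65538/ 19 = -3449.37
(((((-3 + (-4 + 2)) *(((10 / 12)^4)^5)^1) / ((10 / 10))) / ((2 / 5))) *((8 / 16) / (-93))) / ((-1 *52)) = -2384185791015625 / 70724728864578207744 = -0.00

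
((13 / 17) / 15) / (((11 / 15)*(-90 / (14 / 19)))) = -91 / 159885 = -0.00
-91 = -91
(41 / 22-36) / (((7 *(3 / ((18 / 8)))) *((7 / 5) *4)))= -11265 / 17248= -0.65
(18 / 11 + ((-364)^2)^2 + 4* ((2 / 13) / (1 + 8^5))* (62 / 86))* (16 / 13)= 5145179297976814112 / 238132323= 21606387714.01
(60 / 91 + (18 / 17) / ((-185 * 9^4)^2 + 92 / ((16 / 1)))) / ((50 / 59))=177323261797326354 / 227915491857897025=0.78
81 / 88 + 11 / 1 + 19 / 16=2307 / 176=13.11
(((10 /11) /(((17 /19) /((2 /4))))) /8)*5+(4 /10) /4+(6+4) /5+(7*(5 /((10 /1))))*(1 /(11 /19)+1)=89483 /7480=11.96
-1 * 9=-9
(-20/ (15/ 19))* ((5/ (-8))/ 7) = 95/ 42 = 2.26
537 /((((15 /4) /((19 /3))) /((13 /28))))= 44213 /105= 421.08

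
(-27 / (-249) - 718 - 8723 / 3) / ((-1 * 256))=14.16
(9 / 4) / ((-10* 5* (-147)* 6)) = 1 / 19600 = 0.00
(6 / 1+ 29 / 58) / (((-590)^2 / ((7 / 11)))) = 91 / 7658200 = 0.00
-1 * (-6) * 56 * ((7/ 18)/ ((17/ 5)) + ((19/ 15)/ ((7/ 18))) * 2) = 567944/ 255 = 2227.23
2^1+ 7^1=9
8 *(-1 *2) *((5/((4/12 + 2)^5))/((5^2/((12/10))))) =-23328/420175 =-0.06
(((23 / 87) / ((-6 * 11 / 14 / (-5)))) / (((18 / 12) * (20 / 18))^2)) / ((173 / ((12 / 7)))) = 276 / 275935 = 0.00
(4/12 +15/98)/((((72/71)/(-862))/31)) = -135654233/10584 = -12816.92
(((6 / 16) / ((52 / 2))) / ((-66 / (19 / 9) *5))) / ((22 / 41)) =-779 / 4530240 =-0.00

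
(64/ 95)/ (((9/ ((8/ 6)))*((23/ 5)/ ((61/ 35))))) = 15616/ 412965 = 0.04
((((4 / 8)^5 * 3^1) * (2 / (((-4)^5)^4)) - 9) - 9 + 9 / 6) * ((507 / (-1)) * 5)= 735837161772802635 / 17592186044416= 41827.50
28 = 28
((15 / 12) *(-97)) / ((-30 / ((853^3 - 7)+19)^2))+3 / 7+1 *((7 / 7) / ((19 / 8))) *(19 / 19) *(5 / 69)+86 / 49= 800098497891864807741277 / 513912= 1556878410879420616.26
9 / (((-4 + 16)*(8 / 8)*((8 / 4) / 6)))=9 / 4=2.25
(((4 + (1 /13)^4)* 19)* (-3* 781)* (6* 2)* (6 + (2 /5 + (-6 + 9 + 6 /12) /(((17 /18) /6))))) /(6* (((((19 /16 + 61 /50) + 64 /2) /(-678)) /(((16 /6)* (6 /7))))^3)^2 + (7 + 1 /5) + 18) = -33052298317588922860796155460480177012736000000000000 /13612240956018424326621639557535209469438411017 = -2428130.56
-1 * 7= -7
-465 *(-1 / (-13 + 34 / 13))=-44.78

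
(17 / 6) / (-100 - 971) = -1 / 378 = -0.00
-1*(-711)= 711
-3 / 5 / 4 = -3 / 20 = -0.15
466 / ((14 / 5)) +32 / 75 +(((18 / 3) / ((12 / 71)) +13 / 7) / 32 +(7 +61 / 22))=65713171 / 369600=177.80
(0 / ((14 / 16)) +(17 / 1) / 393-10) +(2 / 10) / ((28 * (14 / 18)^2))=-9.94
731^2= 534361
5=5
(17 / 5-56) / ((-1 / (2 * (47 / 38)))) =12361 / 95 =130.12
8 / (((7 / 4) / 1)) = 32 / 7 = 4.57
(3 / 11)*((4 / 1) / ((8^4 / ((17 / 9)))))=0.00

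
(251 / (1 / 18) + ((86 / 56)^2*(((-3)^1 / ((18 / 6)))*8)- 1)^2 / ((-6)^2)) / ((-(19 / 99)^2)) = -1705223936889 / 13868176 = -122959.50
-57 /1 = -57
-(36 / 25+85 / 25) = -121 / 25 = -4.84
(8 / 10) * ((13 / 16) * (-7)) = -91 / 20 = -4.55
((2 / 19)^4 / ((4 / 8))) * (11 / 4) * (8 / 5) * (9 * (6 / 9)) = 4224 / 651605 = 0.01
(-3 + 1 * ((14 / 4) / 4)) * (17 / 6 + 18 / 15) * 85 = -34969 / 48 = -728.52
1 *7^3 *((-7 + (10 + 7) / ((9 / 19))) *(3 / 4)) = 22295 / 3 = 7431.67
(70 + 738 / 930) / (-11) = -10973 / 1705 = -6.44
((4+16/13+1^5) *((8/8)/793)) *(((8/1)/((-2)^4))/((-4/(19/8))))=-1539/659776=-0.00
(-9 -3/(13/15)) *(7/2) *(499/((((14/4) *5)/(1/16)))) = -40419/520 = -77.73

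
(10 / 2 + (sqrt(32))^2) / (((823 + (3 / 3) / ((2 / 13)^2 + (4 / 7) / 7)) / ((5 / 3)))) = 161320 / 2177811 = 0.07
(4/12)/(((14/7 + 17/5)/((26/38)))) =65/1539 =0.04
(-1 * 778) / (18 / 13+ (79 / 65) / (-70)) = -3539900 / 6221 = -569.02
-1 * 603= -603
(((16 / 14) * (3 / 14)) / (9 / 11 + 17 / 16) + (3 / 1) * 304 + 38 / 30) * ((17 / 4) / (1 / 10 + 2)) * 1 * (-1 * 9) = -16636.87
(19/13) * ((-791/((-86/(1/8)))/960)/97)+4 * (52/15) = 769938683/55524352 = 13.87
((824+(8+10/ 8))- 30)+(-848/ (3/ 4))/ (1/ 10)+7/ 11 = -1386367/ 132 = -10502.78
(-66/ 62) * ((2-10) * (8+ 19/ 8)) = 2739/ 31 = 88.35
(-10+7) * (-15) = 45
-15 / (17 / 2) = -30 / 17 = -1.76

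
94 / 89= 1.06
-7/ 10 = -0.70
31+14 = 45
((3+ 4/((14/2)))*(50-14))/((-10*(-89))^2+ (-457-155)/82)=18450/113665279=0.00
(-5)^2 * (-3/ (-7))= 10.71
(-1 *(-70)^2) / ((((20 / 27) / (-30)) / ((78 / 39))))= 396900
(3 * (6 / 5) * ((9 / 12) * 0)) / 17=0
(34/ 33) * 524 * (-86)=-1532176/ 33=-46429.58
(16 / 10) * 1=1.60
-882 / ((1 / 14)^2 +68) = -19208 / 1481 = -12.97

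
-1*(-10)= 10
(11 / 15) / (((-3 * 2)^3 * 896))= -11 / 2903040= -0.00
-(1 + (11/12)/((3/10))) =-73/18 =-4.06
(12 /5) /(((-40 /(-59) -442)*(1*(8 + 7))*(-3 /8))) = 944 /976425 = 0.00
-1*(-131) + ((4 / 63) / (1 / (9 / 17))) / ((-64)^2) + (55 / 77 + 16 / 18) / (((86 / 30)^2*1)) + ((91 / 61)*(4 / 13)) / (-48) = 5409048283327 / 41232049152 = 131.19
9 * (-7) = -63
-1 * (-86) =86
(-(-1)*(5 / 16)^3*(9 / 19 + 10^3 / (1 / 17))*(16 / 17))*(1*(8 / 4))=40376125 / 41344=976.59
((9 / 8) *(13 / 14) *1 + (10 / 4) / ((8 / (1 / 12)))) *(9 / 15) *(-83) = -119437 / 2240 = -53.32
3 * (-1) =-3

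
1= 1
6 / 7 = 0.86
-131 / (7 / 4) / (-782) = 262 / 2737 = 0.10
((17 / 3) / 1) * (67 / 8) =1139 / 24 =47.46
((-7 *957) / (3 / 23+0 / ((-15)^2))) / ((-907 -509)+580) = 4669 / 76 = 61.43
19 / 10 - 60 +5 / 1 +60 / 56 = -1821 / 35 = -52.03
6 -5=1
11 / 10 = 1.10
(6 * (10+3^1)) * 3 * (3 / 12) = 58.50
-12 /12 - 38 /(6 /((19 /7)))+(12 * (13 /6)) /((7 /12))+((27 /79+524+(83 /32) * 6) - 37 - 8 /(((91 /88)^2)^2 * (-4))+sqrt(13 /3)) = sqrt(39) /3+138088155046805 /260036252112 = 533.12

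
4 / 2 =2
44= 44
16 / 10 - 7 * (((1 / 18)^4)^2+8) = -2997429276707 / 55099802880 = -54.40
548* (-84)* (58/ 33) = -889952/ 11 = -80904.73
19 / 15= 1.27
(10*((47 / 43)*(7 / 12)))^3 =4451411125 / 17173512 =259.20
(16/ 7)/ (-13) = -16/ 91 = -0.18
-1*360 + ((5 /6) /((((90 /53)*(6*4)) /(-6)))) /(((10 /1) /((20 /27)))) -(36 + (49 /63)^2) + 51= -345.61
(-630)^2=396900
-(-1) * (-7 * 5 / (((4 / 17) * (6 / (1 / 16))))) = -595 / 384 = -1.55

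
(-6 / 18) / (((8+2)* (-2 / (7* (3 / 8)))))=7 / 160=0.04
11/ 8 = 1.38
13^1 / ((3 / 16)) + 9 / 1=235 / 3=78.33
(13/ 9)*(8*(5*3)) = 173.33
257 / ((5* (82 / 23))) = 5911 / 410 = 14.42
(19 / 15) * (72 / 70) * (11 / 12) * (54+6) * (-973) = -348612 / 5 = -69722.40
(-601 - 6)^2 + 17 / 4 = 1473813 / 4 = 368453.25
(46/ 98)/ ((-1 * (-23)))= 1/ 49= 0.02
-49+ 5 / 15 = -146 / 3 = -48.67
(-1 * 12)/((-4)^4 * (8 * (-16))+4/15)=45/122879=0.00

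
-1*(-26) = 26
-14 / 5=-2.80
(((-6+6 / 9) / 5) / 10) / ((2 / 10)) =-0.53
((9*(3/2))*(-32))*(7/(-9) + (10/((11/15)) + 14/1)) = -127632/11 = -11602.91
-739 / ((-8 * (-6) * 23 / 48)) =-32.13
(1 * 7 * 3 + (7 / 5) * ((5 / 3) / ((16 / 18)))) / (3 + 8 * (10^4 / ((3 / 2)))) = 567 / 1280072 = 0.00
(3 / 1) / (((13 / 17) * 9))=17 / 39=0.44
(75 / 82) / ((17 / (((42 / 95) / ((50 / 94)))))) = 2961 / 66215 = 0.04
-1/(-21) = 1/21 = 0.05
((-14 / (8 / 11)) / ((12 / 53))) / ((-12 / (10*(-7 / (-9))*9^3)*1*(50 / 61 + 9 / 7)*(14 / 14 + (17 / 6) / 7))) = 11527213005 / 848656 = 13582.90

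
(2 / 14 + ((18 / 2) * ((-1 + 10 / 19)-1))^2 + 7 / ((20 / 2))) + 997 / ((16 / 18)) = 131240171 / 101080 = 1298.38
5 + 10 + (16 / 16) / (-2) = 29 / 2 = 14.50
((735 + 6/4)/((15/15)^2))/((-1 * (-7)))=1473/14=105.21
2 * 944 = 1888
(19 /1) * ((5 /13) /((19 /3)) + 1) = 262 /13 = 20.15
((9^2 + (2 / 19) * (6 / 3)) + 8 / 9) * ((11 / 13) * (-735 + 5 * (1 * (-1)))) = -114277460 / 2223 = -51406.86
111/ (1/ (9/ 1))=999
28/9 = 3.11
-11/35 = -0.31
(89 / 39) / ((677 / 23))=0.08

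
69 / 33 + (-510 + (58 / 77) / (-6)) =-117356 / 231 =-508.03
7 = 7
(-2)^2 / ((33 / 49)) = 196 / 33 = 5.94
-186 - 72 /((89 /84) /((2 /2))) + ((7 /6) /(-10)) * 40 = -69052 /267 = -258.62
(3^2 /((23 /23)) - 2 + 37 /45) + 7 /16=5947 /720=8.26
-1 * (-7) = 7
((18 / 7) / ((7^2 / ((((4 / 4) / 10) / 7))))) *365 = 657 / 2401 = 0.27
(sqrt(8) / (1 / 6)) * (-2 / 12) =-2 * sqrt(2) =-2.83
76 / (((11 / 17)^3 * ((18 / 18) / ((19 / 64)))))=83.28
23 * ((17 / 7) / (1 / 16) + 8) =7544 / 7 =1077.71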